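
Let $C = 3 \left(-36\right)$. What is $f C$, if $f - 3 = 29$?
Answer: $-3456$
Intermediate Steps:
$C = -108$
$f = 32$ ($f = 3 + 29 = 32$)
$f C = 32 \left(-108\right) = -3456$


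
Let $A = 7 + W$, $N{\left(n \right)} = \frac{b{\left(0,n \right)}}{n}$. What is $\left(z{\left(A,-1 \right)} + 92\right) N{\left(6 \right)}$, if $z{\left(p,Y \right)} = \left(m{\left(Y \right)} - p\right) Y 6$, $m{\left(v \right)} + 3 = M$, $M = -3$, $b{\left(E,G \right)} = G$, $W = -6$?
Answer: $134$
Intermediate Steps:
$N{\left(n \right)} = 1$ ($N{\left(n \right)} = \frac{n}{n} = 1$)
$m{\left(v \right)} = -6$ ($m{\left(v \right)} = -3 - 3 = -6$)
$A = 1$ ($A = 7 - 6 = 1$)
$z{\left(p,Y \right)} = 6 Y \left(-6 - p\right)$ ($z{\left(p,Y \right)} = \left(-6 - p\right) Y 6 = Y \left(-6 - p\right) 6 = 6 Y \left(-6 - p\right)$)
$\left(z{\left(A,-1 \right)} + 92\right) N{\left(6 \right)} = \left(\left(-6\right) \left(-1\right) \left(6 + 1\right) + 92\right) 1 = \left(\left(-6\right) \left(-1\right) 7 + 92\right) 1 = \left(42 + 92\right) 1 = 134 \cdot 1 = 134$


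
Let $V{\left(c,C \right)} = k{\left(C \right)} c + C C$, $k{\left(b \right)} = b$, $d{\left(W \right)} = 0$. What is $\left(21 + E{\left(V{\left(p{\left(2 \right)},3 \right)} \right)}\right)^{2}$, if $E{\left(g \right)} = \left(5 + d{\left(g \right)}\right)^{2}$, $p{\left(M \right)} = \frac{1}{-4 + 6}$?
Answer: $2116$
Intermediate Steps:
$p{\left(M \right)} = \frac{1}{2}$
$V{\left(c,C \right)} = C^{2} + C c$ ($V{\left(c,C \right)} = C c + C C = C c + C^{2} = C^{2} + C c$)
$E{\left(g \right)} = 25$ ($E{\left(g \right)} = \left(5 + 0\right)^{2} = 5^{2} = 25$)
$\left(21 + E{\left(V{\left(p{\left(2 \right)},3 \right)} \right)}\right)^{2} = \left(21 + 25\right)^{2} = 46^{2} = 2116$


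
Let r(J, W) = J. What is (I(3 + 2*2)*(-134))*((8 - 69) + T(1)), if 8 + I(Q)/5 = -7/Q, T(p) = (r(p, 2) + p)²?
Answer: -343710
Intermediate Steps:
T(p) = 4*p² (T(p) = (p + p)² = (2*p)² = 4*p²)
I(Q) = -40 - 35/Q (I(Q) = -40 + 5*(-7/Q) = -40 - 35/Q)
(I(3 + 2*2)*(-134))*((8 - 69) + T(1)) = ((-40 - 35/(3 + 2*2))*(-134))*((8 - 69) + 4*1²) = ((-40 - 35/(3 + 4))*(-134))*(-61 + 4*1) = ((-40 - 35/7)*(-134))*(-61 + 4) = ((-40 - 35*⅐)*(-134))*(-57) = ((-40 - 5)*(-134))*(-57) = -45*(-134)*(-57) = 6030*(-57) = -343710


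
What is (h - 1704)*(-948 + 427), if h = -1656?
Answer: 1750560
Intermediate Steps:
(h - 1704)*(-948 + 427) = (-1656 - 1704)*(-948 + 427) = -3360*(-521) = 1750560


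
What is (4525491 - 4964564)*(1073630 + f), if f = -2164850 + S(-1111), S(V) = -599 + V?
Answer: 479876053890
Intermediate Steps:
f = -2166560 (f = -2164850 + (-599 - 1111) = -2164850 - 1710 = -2166560)
(4525491 - 4964564)*(1073630 + f) = (4525491 - 4964564)*(1073630 - 2166560) = -439073*(-1092930) = 479876053890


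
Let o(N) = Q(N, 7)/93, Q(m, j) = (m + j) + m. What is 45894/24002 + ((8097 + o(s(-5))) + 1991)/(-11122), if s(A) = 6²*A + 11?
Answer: 12479963809/12413186346 ≈ 1.0054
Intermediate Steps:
s(A) = 11 + 36*A (s(A) = 36*A + 11 = 11 + 36*A)
Q(m, j) = j + 2*m (Q(m, j) = (j + m) + m = j + 2*m)
o(N) = 7/93 + 2*N/93 (o(N) = (7 + 2*N)/93 = (7 + 2*N)*(1/93) = 7/93 + 2*N/93)
45894/24002 + ((8097 + o(s(-5))) + 1991)/(-11122) = 45894/24002 + ((8097 + (7/93 + 2*(11 + 36*(-5))/93)) + 1991)/(-11122) = 45894*(1/24002) + ((8097 + (7/93 + 2*(11 - 180)/93)) + 1991)*(-1/11122) = 22947/12001 + ((8097 + (7/93 + (2/93)*(-169))) + 1991)*(-1/11122) = 22947/12001 + ((8097 + (7/93 - 338/93)) + 1991)*(-1/11122) = 22947/12001 + ((8097 - 331/93) + 1991)*(-1/11122) = 22947/12001 + (752690/93 + 1991)*(-1/11122) = 22947/12001 + (937853/93)*(-1/11122) = 22947/12001 - 937853/1034346 = 12479963809/12413186346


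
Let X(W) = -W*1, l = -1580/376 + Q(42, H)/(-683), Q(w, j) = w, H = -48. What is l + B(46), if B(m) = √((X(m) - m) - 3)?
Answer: -273733/64202 + I*√95 ≈ -4.2636 + 9.7468*I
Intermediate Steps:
l = -273733/64202 (l = -1580/376 + 42/(-683) = -1580*1/376 + 42*(-1/683) = -395/94 - 42/683 = -273733/64202 ≈ -4.2636)
X(W) = -W
B(m) = √(-3 - 2*m) (B(m) = √((-m - m) - 3) = √(-2*m - 3) = √(-3 - 2*m))
l + B(46) = -273733/64202 + √(-3 - 2*46) = -273733/64202 + √(-3 - 92) = -273733/64202 + √(-95) = -273733/64202 + I*√95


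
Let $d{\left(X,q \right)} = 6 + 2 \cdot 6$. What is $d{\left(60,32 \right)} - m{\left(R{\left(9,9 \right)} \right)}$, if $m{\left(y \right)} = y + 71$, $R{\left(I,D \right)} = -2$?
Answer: $-51$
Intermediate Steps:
$d{\left(X,q \right)} = 18$ ($d{\left(X,q \right)} = 6 + 12 = 18$)
$m{\left(y \right)} = 71 + y$
$d{\left(60,32 \right)} - m{\left(R{\left(9,9 \right)} \right)} = 18 - \left(71 - 2\right) = 18 - 69 = -51$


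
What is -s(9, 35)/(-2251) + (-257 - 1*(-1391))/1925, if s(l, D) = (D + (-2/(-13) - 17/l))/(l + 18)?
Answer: 1153037558/1955499975 ≈ 0.58964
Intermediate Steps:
s(l, D) = (2/13 + D - 17/l)/(18 + l) (s(l, D) = (D + (-2*(-1/13) - 17/l))/(18 + l) = (D + (2/13 - 17/l))/(18 + l) = (2/13 + D - 17/l)/(18 + l))
-s(9, 35)/(-2251) + (-257 - 1*(-1391))/1925 = -(-17 + (2/13)*9 + 35*9)/(9*(18 + 9))/(-2251) + (-257 - 1*(-1391))/1925 = -(-17 + 18/13 + 315)/(9*27)*(-1/2251) + (-257 + 1391)*(1/1925) = -3892/(9*27*13)*(-1/2251) + 1134*(1/1925) = -1*3892/3159*(-1/2251) + 162/275 = -3892/3159*(-1/2251) + 162/275 = 3892/7110909 + 162/275 = 1153037558/1955499975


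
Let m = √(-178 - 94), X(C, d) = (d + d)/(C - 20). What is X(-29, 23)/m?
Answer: 23*I*√17/1666 ≈ 0.056922*I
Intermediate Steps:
X(C, d) = 2*d/(-20 + C) (X(C, d) = (2*d)/(-20 + C) = 2*d/(-20 + C))
m = 4*I*√17 (m = √(-272) = 4*I*√17 ≈ 16.492*I)
X(-29, 23)/m = (2*23/(-20 - 29))/((4*I*√17)) = (2*23/(-49))*(-I*√17/68) = (2*23*(-1/49))*(-I*√17/68) = -(-23)*I*√17/1666 = 23*I*√17/1666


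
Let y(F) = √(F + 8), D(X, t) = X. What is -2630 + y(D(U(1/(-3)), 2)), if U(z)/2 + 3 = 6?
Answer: -2630 + √14 ≈ -2626.3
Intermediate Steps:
U(z) = 6 (U(z) = -6 + 2*6 = -6 + 12 = 6)
y(F) = √(8 + F)
-2630 + y(D(U(1/(-3)), 2)) = -2630 + √(8 + 6) = -2630 + √14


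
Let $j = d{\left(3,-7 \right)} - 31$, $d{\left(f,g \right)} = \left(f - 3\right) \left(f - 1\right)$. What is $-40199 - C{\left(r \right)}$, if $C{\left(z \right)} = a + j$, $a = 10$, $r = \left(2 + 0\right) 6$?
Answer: $-40178$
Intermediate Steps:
$r = 12$ ($r = 2 \cdot 6 = 12$)
$d{\left(f,g \right)} = \left(-1 + f\right) \left(-3 + f\right)$ ($d{\left(f,g \right)} = \left(-3 + f\right) \left(-1 + f\right) = \left(-1 + f\right) \left(-3 + f\right)$)
$j = -31$ ($j = \left(3 + 3^{2} - 12\right) - 31 = \left(3 + 9 - 12\right) - 31 = 0 - 31 = -31$)
$C{\left(z \right)} = -21$ ($C{\left(z \right)} = 10 - 31 = -21$)
$-40199 - C{\left(r \right)} = -40199 - -21 = -40199 + 21 = -40178$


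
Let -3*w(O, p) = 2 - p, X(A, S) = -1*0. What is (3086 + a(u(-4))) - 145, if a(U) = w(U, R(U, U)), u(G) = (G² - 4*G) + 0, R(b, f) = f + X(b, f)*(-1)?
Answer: 2951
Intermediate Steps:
X(A, S) = 0
R(b, f) = f (R(b, f) = f + 0*(-1) = f + 0 = f)
u(G) = G² - 4*G
w(O, p) = -⅔ + p/3 (w(O, p) = -(2 - p)/3 = -⅔ + p/3)
a(U) = -⅔ + U/3
(3086 + a(u(-4))) - 145 = (3086 + (-⅔ + (-4*(-4 - 4))/3)) - 145 = (3086 + (-⅔ + (-4*(-8))/3)) - 145 = (3086 + (-⅔ + (⅓)*32)) - 145 = (3086 + (-⅔ + 32/3)) - 145 = (3086 + 10) - 145 = 3096 - 145 = 2951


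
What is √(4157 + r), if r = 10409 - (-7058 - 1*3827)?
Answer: √25451 ≈ 159.53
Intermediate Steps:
r = 21294 (r = 10409 - (-7058 - 3827) = 10409 - 1*(-10885) = 10409 + 10885 = 21294)
√(4157 + r) = √(4157 + 21294) = √25451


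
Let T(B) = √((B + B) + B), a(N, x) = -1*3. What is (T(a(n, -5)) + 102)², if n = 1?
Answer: 10395 + 612*I ≈ 10395.0 + 612.0*I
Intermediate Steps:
a(N, x) = -3
T(B) = √3*√B (T(B) = √(2*B + B) = √(3*B) = √3*√B)
(T(a(n, -5)) + 102)² = (√3*√(-3) + 102)² = (√3*(I*√3) + 102)² = (3*I + 102)² = (102 + 3*I)²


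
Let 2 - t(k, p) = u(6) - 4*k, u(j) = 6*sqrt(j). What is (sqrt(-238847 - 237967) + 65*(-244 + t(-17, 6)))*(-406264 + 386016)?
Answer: 407997200 + 7896720*sqrt(6) - 20248*I*sqrt(476814) ≈ 4.2734e+8 - 1.3982e+7*I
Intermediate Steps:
t(k, p) = 2 - 6*sqrt(6) + 4*k (t(k, p) = 2 - (6*sqrt(6) - 4*k) = 2 - (-4*k + 6*sqrt(6)) = 2 + (-6*sqrt(6) + 4*k) = 2 - 6*sqrt(6) + 4*k)
(sqrt(-238847 - 237967) + 65*(-244 + t(-17, 6)))*(-406264 + 386016) = (sqrt(-238847 - 237967) + 65*(-244 + (2 - 6*sqrt(6) + 4*(-17))))*(-406264 + 386016) = (sqrt(-476814) + 65*(-244 + (2 - 6*sqrt(6) - 68)))*(-20248) = (I*sqrt(476814) + 65*(-244 + (-66 - 6*sqrt(6))))*(-20248) = (I*sqrt(476814) + 65*(-310 - 6*sqrt(6)))*(-20248) = (I*sqrt(476814) + (-20150 - 390*sqrt(6)))*(-20248) = (-20150 - 390*sqrt(6) + I*sqrt(476814))*(-20248) = 407997200 + 7896720*sqrt(6) - 20248*I*sqrt(476814)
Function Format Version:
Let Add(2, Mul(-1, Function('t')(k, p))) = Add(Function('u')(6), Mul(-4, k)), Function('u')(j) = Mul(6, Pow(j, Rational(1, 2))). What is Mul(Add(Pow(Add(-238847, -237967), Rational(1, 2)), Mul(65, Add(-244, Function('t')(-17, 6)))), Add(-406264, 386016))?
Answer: Add(407997200, Mul(7896720, Pow(6, Rational(1, 2))), Mul(-20248, I, Pow(476814, Rational(1, 2)))) ≈ Add(4.2734e+8, Mul(-1.3982e+7, I))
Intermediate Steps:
Function('t')(k, p) = Add(2, Mul(-6, Pow(6, Rational(1, 2))), Mul(4, k)) (Function('t')(k, p) = Add(2, Mul(-1, Add(Mul(6, Pow(6, Rational(1, 2))), Mul(-4, k)))) = Add(2, Mul(-1, Add(Mul(-4, k), Mul(6, Pow(6, Rational(1, 2)))))) = Add(2, Add(Mul(-6, Pow(6, Rational(1, 2))), Mul(4, k))) = Add(2, Mul(-6, Pow(6, Rational(1, 2))), Mul(4, k)))
Mul(Add(Pow(Add(-238847, -237967), Rational(1, 2)), Mul(65, Add(-244, Function('t')(-17, 6)))), Add(-406264, 386016)) = Mul(Add(Pow(Add(-238847, -237967), Rational(1, 2)), Mul(65, Add(-244, Add(2, Mul(-6, Pow(6, Rational(1, 2))), Mul(4, -17))))), Add(-406264, 386016)) = Mul(Add(Pow(-476814, Rational(1, 2)), Mul(65, Add(-244, Add(2, Mul(-6, Pow(6, Rational(1, 2))), -68)))), -20248) = Mul(Add(Mul(I, Pow(476814, Rational(1, 2))), Mul(65, Add(-244, Add(-66, Mul(-6, Pow(6, Rational(1, 2))))))), -20248) = Mul(Add(Mul(I, Pow(476814, Rational(1, 2))), Mul(65, Add(-310, Mul(-6, Pow(6, Rational(1, 2)))))), -20248) = Mul(Add(Mul(I, Pow(476814, Rational(1, 2))), Add(-20150, Mul(-390, Pow(6, Rational(1, 2))))), -20248) = Mul(Add(-20150, Mul(-390, Pow(6, Rational(1, 2))), Mul(I, Pow(476814, Rational(1, 2)))), -20248) = Add(407997200, Mul(7896720, Pow(6, Rational(1, 2))), Mul(-20248, I, Pow(476814, Rational(1, 2))))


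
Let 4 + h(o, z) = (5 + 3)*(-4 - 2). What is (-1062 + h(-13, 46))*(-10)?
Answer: 11140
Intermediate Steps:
h(o, z) = -52 (h(o, z) = -4 + (5 + 3)*(-4 - 2) = -4 + 8*(-6) = -4 - 48 = -52)
(-1062 + h(-13, 46))*(-10) = (-1062 - 52)*(-10) = -1114*(-10) = 11140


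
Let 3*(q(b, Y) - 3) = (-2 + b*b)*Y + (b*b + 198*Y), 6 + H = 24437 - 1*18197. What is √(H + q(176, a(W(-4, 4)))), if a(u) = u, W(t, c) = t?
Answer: I*√225003/3 ≈ 158.11*I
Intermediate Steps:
H = 6234 (H = -6 + (24437 - 1*18197) = -6 + (24437 - 18197) = -6 + 6240 = 6234)
q(b, Y) = 3 + 66*Y + b²/3 + Y*(-2 + b²)/3 (q(b, Y) = 3 + ((-2 + b*b)*Y + (b*b + 198*Y))/3 = 3 + ((-2 + b²)*Y + (b² + 198*Y))/3 = 3 + (Y*(-2 + b²) + (b² + 198*Y))/3 = 3 + (b² + 198*Y + Y*(-2 + b²))/3 = 3 + (66*Y + b²/3 + Y*(-2 + b²)/3) = 3 + 66*Y + b²/3 + Y*(-2 + b²)/3)
√(H + q(176, a(W(-4, 4)))) = √(6234 + (3 + (⅓)*176² + (196/3)*(-4) + (⅓)*(-4)*176²)) = √(6234 + (3 + (⅓)*30976 - 784/3 + (⅓)*(-4)*30976)) = √(6234 + (3 + 30976/3 - 784/3 - 123904/3)) = √(6234 - 93703/3) = √(-75001/3) = I*√225003/3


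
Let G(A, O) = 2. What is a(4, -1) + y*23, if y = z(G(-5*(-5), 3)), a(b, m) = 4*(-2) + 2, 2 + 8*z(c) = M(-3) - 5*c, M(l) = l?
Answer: -393/8 ≈ -49.125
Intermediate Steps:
z(c) = -5/8 - 5*c/8 (z(c) = -¼ + (-3 - 5*c)/8 = -¼ + (-3/8 - 5*c/8) = -5/8 - 5*c/8)
a(b, m) = -6 (a(b, m) = -8 + 2 = -6)
y = -15/8 (y = -5/8 - 5/8*2 = -5/8 - 5/4 = -15/8 ≈ -1.8750)
a(4, -1) + y*23 = -6 - 15/8*23 = -6 - 345/8 = -393/8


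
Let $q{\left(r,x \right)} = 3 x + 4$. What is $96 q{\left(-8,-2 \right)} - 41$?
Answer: $-233$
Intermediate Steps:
$q{\left(r,x \right)} = 4 + 3 x$
$96 q{\left(-8,-2 \right)} - 41 = 96 \left(4 + 3 \left(-2\right)\right) - 41 = 96 \left(4 - 6\right) - 41 = 96 \left(-2\right) - 41 = -192 - 41 = -233$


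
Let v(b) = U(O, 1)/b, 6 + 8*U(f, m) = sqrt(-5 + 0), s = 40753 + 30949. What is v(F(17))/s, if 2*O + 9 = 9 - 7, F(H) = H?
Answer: -3/4875736 + I*sqrt(5)/9751472 ≈ -6.1529e-7 + 2.2931e-7*I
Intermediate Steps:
s = 71702
O = -7/2 (O = -9/2 + (9 - 7)/2 = -9/2 + (1/2)*2 = -9/2 + 1 = -7/2 ≈ -3.5000)
U(f, m) = -3/4 + I*sqrt(5)/8 (U(f, m) = -3/4 + sqrt(-5 + 0)/8 = -3/4 + sqrt(-5)/8 = -3/4 + (I*sqrt(5))/8 = -3/4 + I*sqrt(5)/8)
v(b) = (-3/4 + I*sqrt(5)/8)/b
v(F(17))/s = ((1/8)*(-6 + I*sqrt(5))/17)/71702 = ((1/8)*(1/17)*(-6 + I*sqrt(5)))*(1/71702) = (-3/68 + I*sqrt(5)/136)*(1/71702) = -3/4875736 + I*sqrt(5)/9751472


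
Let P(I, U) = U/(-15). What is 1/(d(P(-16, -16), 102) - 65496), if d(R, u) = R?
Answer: -15/982424 ≈ -1.5268e-5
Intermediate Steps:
P(I, U) = -U/15 (P(I, U) = U*(-1/15) = -U/15)
1/(d(P(-16, -16), 102) - 65496) = 1/(-1/15*(-16) - 65496) = 1/(16/15 - 65496) = 1/(-982424/15) = -15/982424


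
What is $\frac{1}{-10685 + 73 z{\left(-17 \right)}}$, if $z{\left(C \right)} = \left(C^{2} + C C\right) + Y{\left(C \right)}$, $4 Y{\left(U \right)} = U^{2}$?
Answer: $\frac{4}{147133} \approx 2.7186 \cdot 10^{-5}$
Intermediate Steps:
$Y{\left(U \right)} = \frac{U^{2}}{4}$
$z{\left(C \right)} = \frac{9 C^{2}}{4}$ ($z{\left(C \right)} = \left(C^{2} + C C\right) + \frac{C^{2}}{4} = \left(C^{2} + C^{2}\right) + \frac{C^{2}}{4} = 2 C^{2} + \frac{C^{2}}{4} = \frac{9 C^{2}}{4}$)
$\frac{1}{-10685 + 73 z{\left(-17 \right)}} = \frac{1}{-10685 + 73 \frac{9 \left(-17\right)^{2}}{4}} = \frac{1}{-10685 + 73 \cdot \frac{9}{4} \cdot 289} = \frac{1}{-10685 + 73 \cdot \frac{2601}{4}} = \frac{1}{-10685 + \frac{189873}{4}} = \frac{1}{\frac{147133}{4}} = \frac{4}{147133}$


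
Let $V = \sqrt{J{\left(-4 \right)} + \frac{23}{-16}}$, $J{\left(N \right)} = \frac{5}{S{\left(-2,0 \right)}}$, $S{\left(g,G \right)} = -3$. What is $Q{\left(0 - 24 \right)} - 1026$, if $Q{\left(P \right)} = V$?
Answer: $-1026 + \frac{i \sqrt{447}}{12} \approx -1026.0 + 1.7619 i$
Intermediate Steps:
$J{\left(N \right)} = - \frac{5}{3}$ ($J{\left(N \right)} = \frac{5}{-3} = 5 \left(- \frac{1}{3}\right) = - \frac{5}{3}$)
$V = \frac{i \sqrt{447}}{12}$ ($V = \sqrt{- \frac{5}{3} + \frac{23}{-16}} = \sqrt{- \frac{5}{3} + 23 \left(- \frac{1}{16}\right)} = \sqrt{- \frac{5}{3} - \frac{23}{16}} = \sqrt{- \frac{149}{48}} = \frac{i \sqrt{447}}{12} \approx 1.7619 i$)
$Q{\left(P \right)} = \frac{i \sqrt{447}}{12}$
$Q{\left(0 - 24 \right)} - 1026 = \frac{i \sqrt{447}}{12} - 1026 = -1026 + \frac{i \sqrt{447}}{12}$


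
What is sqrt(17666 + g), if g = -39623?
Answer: I*sqrt(21957) ≈ 148.18*I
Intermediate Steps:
sqrt(17666 + g) = sqrt(17666 - 39623) = sqrt(-21957) = I*sqrt(21957)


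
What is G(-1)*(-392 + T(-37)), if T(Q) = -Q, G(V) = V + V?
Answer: 710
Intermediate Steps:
G(V) = 2*V
G(-1)*(-392 + T(-37)) = (2*(-1))*(-392 - 1*(-37)) = -2*(-392 + 37) = -2*(-355) = 710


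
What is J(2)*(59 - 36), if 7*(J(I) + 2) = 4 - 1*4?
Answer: -46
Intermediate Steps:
J(I) = -2 (J(I) = -2 + (4 - 1*4)/7 = -2 + (4 - 4)/7 = -2 + (1/7)*0 = -2 + 0 = -2)
J(2)*(59 - 36) = -2*(59 - 36) = -2*23 = -46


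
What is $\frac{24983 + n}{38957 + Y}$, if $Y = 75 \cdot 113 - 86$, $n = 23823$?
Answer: $\frac{24403}{23673} \approx 1.0308$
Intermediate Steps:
$Y = 8389$ ($Y = 8475 - 86 = 8389$)
$\frac{24983 + n}{38957 + Y} = \frac{24983 + 23823}{38957 + 8389} = \frac{48806}{47346} = 48806 \cdot \frac{1}{47346} = \frac{24403}{23673}$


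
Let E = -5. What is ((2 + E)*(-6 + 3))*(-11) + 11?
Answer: -88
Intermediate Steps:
((2 + E)*(-6 + 3))*(-11) + 11 = ((2 - 5)*(-6 + 3))*(-11) + 11 = -3*(-3)*(-11) + 11 = 9*(-11) + 11 = -99 + 11 = -88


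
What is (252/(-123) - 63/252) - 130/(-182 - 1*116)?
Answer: -45513/24436 ≈ -1.8625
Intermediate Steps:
(252/(-123) - 63/252) - 130/(-182 - 1*116) = (252*(-1/123) - 63*1/252) - 130/(-182 - 116) = (-84/41 - ¼) - 130/(-298) = -377/164 - 130*(-1)/298 = -377/164 - 1*(-65/149) = -377/164 + 65/149 = -45513/24436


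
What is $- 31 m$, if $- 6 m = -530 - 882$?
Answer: $- \frac{21886}{3} \approx -7295.3$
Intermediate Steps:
$m = \frac{706}{3}$ ($m = - \frac{-530 - 882}{6} = \left(- \frac{1}{6}\right) \left(-1412\right) = \frac{706}{3} \approx 235.33$)
$- 31 m = \left(-31\right) \frac{706}{3} = - \frac{21886}{3}$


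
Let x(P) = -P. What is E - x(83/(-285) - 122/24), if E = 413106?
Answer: 470934713/1140 ≈ 4.1310e+5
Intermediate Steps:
E - x(83/(-285) - 122/24) = 413106 - (-1)*(83/(-285) - 122/24) = 413106 - (-1)*(83*(-1/285) - 122*1/24) = 413106 - (-1)*(-83/285 - 61/12) = 413106 - (-1)*(-6127)/1140 = 413106 - 1*6127/1140 = 413106 - 6127/1140 = 470934713/1140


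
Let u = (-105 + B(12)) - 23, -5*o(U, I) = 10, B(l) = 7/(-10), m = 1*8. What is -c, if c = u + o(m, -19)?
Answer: 1307/10 ≈ 130.70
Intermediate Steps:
m = 8
B(l) = -7/10 (B(l) = 7*(-1/10) = -7/10)
o(U, I) = -2 (o(U, I) = -1/5*10 = -2)
u = -1287/10 (u = (-105 - 7/10) - 23 = -1057/10 - 23 = -1287/10 ≈ -128.70)
c = -1307/10 (c = -1287/10 - 2 = -1307/10 ≈ -130.70)
-c = -1*(-1307/10) = 1307/10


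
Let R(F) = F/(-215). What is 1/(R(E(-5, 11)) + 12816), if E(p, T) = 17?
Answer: 215/2755423 ≈ 7.8028e-5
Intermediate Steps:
R(F) = -F/215 (R(F) = F*(-1/215) = -F/215)
1/(R(E(-5, 11)) + 12816) = 1/(-1/215*17 + 12816) = 1/(-17/215 + 12816) = 1/(2755423/215) = 215/2755423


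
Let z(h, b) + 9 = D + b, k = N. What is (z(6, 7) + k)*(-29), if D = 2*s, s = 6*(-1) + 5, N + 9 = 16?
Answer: -87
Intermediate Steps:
N = 7 (N = -9 + 16 = 7)
s = -1 (s = -6 + 5 = -1)
k = 7
D = -2 (D = 2*(-1) = -2)
z(h, b) = -11 + b (z(h, b) = -9 + (-2 + b) = -11 + b)
(z(6, 7) + k)*(-29) = ((-11 + 7) + 7)*(-29) = (-4 + 7)*(-29) = 3*(-29) = -87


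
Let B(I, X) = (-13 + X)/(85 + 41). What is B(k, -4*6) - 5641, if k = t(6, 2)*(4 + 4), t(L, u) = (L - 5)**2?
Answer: -710803/126 ≈ -5641.3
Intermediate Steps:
t(L, u) = (-5 + L)**2
k = 8 (k = (-5 + 6)**2*(4 + 4) = 1**2*8 = 1*8 = 8)
B(I, X) = -13/126 + X/126 (B(I, X) = (-13 + X)/126 = (-13 + X)*(1/126) = -13/126 + X/126)
B(k, -4*6) - 5641 = (-13/126 + (-4*6)/126) - 5641 = (-13/126 + (1/126)*(-24)) - 5641 = (-13/126 - 4/21) - 5641 = -37/126 - 5641 = -710803/126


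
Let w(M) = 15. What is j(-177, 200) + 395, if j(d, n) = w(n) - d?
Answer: 587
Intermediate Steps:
j(d, n) = 15 - d
j(-177, 200) + 395 = (15 - 1*(-177)) + 395 = (15 + 177) + 395 = 192 + 395 = 587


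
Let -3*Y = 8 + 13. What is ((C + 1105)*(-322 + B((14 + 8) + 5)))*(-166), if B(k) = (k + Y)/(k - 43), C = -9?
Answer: 58810812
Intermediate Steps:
Y = -7 (Y = -(8 + 13)/3 = -⅓*21 = -7)
B(k) = (-7 + k)/(-43 + k) (B(k) = (k - 7)/(k - 43) = (-7 + k)/(-43 + k))
((C + 1105)*(-322 + B((14 + 8) + 5)))*(-166) = ((-9 + 1105)*(-322 + (-7 + ((14 + 8) + 5))/(-43 + ((14 + 8) + 5))))*(-166) = (1096*(-322 + (-7 + (22 + 5))/(-43 + (22 + 5))))*(-166) = (1096*(-322 + (-7 + 27)/(-43 + 27)))*(-166) = (1096*(-322 + 20/(-16)))*(-166) = (1096*(-322 - 1/16*20))*(-166) = (1096*(-322 - 5/4))*(-166) = (1096*(-1293/4))*(-166) = -354282*(-166) = 58810812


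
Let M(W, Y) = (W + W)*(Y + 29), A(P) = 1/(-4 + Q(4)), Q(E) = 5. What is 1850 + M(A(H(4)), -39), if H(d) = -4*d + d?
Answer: 1830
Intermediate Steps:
H(d) = -3*d
A(P) = 1 (A(P) = 1/(-4 + 5) = 1/1 = 1)
M(W, Y) = 2*W*(29 + Y) (M(W, Y) = (2*W)*(29 + Y) = 2*W*(29 + Y))
1850 + M(A(H(4)), -39) = 1850 + 2*1*(29 - 39) = 1850 + 2*1*(-10) = 1850 - 20 = 1830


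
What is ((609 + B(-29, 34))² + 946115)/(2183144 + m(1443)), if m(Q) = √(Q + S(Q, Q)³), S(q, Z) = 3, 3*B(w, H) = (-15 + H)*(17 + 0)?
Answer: 14340565355020/21447529754697 - 91962745*√30/42895059509394 ≈ 0.66862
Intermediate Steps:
B(w, H) = -85 + 17*H/3 (B(w, H) = ((-15 + H)*(17 + 0))/3 = ((-15 + H)*17)/3 = (-255 + 17*H)/3 = -85 + 17*H/3)
m(Q) = √(27 + Q) (m(Q) = √(Q + 3³) = √(Q + 27) = √(27 + Q))
((609 + B(-29, 34))² + 946115)/(2183144 + m(1443)) = ((609 + (-85 + (17/3)*34))² + 946115)/(2183144 + √(27 + 1443)) = ((609 + (-85 + 578/3))² + 946115)/(2183144 + √1470) = ((609 + 323/3)² + 946115)/(2183144 + 7*√30) = ((2150/3)² + 946115)/(2183144 + 7*√30) = (4622500/9 + 946115)/(2183144 + 7*√30) = 13137535/(9*(2183144 + 7*√30))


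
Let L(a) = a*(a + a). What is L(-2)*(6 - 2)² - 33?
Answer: 95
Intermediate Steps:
L(a) = 2*a² (L(a) = a*(2*a) = 2*a²)
L(-2)*(6 - 2)² - 33 = (2*(-2)²)*(6 - 2)² - 33 = (2*4)*4² - 33 = 8*16 - 33 = 128 - 33 = 95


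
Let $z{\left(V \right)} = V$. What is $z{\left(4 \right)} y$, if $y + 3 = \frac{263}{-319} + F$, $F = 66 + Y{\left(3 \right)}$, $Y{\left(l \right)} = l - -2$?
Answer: $\frac{85716}{319} \approx 268.7$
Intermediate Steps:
$Y{\left(l \right)} = 2 + l$ ($Y{\left(l \right)} = l + 2 = 2 + l$)
$F = 71$ ($F = 66 + \left(2 + 3\right) = 66 + 5 = 71$)
$y = \frac{21429}{319}$ ($y = -3 + \left(\frac{263}{-319} + 71\right) = -3 + \left(263 \left(- \frac{1}{319}\right) + 71\right) = -3 + \left(- \frac{263}{319} + 71\right) = -3 + \frac{22386}{319} = \frac{21429}{319} \approx 67.176$)
$z{\left(4 \right)} y = 4 \cdot \frac{21429}{319} = \frac{85716}{319}$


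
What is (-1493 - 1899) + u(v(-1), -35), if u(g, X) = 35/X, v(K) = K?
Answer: -3393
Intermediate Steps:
(-1493 - 1899) + u(v(-1), -35) = (-1493 - 1899) + 35/(-35) = -3392 + 35*(-1/35) = -3392 - 1 = -3393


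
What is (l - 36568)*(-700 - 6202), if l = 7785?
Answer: 198660266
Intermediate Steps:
(l - 36568)*(-700 - 6202) = (7785 - 36568)*(-700 - 6202) = -28783*(-6902) = 198660266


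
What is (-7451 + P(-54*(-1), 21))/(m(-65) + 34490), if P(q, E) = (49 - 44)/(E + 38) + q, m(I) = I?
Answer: -436418/2031075 ≈ -0.21487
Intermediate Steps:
P(q, E) = q + 5/(38 + E) (P(q, E) = 5/(38 + E) + q = q + 5/(38 + E))
(-7451 + P(-54*(-1), 21))/(m(-65) + 34490) = (-7451 + (5 + 38*(-54*(-1)) + 21*(-54*(-1)))/(38 + 21))/(-65 + 34490) = (-7451 + (5 + 38*54 + 21*54)/59)/34425 = (-7451 + (5 + 2052 + 1134)/59)*(1/34425) = (-7451 + (1/59)*3191)*(1/34425) = (-7451 + 3191/59)*(1/34425) = -436418/59*1/34425 = -436418/2031075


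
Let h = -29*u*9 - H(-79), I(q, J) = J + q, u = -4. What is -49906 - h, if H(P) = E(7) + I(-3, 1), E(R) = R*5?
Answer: -50917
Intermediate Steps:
E(R) = 5*R
H(P) = 33 (H(P) = 5*7 + (1 - 3) = 35 - 2 = 33)
h = 1011 (h = -29*(-4)*9 - 1*33 = 116*9 - 33 = 1044 - 33 = 1011)
-49906 - h = -49906 - 1*1011 = -49906 - 1011 = -50917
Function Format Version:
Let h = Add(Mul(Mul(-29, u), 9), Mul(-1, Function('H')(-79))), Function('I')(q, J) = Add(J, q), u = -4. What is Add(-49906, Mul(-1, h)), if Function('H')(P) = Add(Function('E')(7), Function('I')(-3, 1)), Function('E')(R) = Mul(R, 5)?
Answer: -50917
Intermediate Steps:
Function('E')(R) = Mul(5, R)
Function('H')(P) = 33 (Function('H')(P) = Add(Mul(5, 7), Add(1, -3)) = Add(35, -2) = 33)
h = 1011 (h = Add(Mul(Mul(-29, -4), 9), Mul(-1, 33)) = Add(Mul(116, 9), -33) = Add(1044, -33) = 1011)
Add(-49906, Mul(-1, h)) = Add(-49906, Mul(-1, 1011)) = Add(-49906, -1011) = -50917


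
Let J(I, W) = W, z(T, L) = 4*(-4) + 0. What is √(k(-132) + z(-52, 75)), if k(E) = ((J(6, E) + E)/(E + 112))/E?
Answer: I*√1610/10 ≈ 4.0125*I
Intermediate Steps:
z(T, L) = -16 (z(T, L) = -16 + 0 = -16)
k(E) = 2/(112 + E) (k(E) = ((E + E)/(E + 112))/E = ((2*E)/(112 + E))/E = (2*E/(112 + E))/E = 2/(112 + E))
√(k(-132) + z(-52, 75)) = √(2/(112 - 132) - 16) = √(2/(-20) - 16) = √(2*(-1/20) - 16) = √(-⅒ - 16) = √(-161/10) = I*√1610/10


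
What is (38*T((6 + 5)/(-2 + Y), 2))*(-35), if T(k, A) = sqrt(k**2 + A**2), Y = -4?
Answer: -665*sqrt(265)/3 ≈ -3608.5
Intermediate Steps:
T(k, A) = sqrt(A**2 + k**2)
(38*T((6 + 5)/(-2 + Y), 2))*(-35) = (38*sqrt(2**2 + ((6 + 5)/(-2 - 4))**2))*(-35) = (38*sqrt(4 + (11/(-6))**2))*(-35) = (38*sqrt(4 + (11*(-1/6))**2))*(-35) = (38*sqrt(4 + (-11/6)**2))*(-35) = (38*sqrt(4 + 121/36))*(-35) = (38*sqrt(265/36))*(-35) = (38*(sqrt(265)/6))*(-35) = (19*sqrt(265)/3)*(-35) = -665*sqrt(265)/3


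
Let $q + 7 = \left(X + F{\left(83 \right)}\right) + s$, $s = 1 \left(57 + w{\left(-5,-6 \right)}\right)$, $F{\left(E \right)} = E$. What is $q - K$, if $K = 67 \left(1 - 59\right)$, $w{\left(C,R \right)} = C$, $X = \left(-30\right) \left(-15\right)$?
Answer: $4464$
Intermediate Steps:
$X = 450$
$K = -3886$ ($K = 67 \left(-58\right) = -3886$)
$s = 52$ ($s = 1 \left(57 - 5\right) = 1 \cdot 52 = 52$)
$q = 578$ ($q = -7 + \left(\left(450 + 83\right) + 52\right) = -7 + \left(533 + 52\right) = -7 + 585 = 578$)
$q - K = 578 - -3886 = 578 + 3886 = 4464$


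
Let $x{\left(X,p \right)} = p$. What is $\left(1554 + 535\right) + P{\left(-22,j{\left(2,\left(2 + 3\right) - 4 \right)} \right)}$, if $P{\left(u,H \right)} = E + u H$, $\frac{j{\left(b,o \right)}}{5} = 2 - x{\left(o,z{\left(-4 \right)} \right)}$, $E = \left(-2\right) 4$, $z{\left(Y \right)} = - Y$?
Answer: $2301$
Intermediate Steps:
$E = -8$
$j{\left(b,o \right)} = -10$ ($j{\left(b,o \right)} = 5 \left(2 - \left(-1\right) \left(-4\right)\right) = 5 \left(2 - 4\right) = 5 \left(-2\right) = -10$)
$P{\left(u,H \right)} = -8 + H u$ ($P{\left(u,H \right)} = -8 + u H = -8 + H u$)
$\left(1554 + 535\right) + P{\left(-22,j{\left(2,\left(2 + 3\right) - 4 \right)} \right)} = \left(1554 + 535\right) - -212 = 2089 + \left(-8 + 220\right) = 2089 + 212 = 2301$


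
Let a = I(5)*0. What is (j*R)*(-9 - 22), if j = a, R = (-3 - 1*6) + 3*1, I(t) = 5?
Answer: 0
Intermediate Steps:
a = 0 (a = 5*0 = 0)
R = -6 (R = (-3 - 6) + 3 = -9 + 3 = -6)
j = 0
(j*R)*(-9 - 22) = (0*(-6))*(-9 - 22) = 0*(-31) = 0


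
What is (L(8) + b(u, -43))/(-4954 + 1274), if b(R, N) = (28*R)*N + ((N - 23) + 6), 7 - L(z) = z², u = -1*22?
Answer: -26371/3680 ≈ -7.1660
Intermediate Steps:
u = -22
L(z) = 7 - z²
b(R, N) = -17 + N + 28*N*R (b(R, N) = 28*N*R + ((-23 + N) + 6) = 28*N*R + (-17 + N) = -17 + N + 28*N*R)
(L(8) + b(u, -43))/(-4954 + 1274) = ((7 - 1*8²) + (-17 - 43 + 28*(-43)*(-22)))/(-4954 + 1274) = ((7 - 1*64) + (-17 - 43 + 26488))/(-3680) = ((7 - 64) + 26428)*(-1/3680) = (-57 + 26428)*(-1/3680) = 26371*(-1/3680) = -26371/3680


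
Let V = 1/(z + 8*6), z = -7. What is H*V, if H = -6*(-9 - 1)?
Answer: 60/41 ≈ 1.4634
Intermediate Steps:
H = 60 (H = -6*(-10) = 60)
V = 1/41 (V = 1/(-7 + 8*6) = 1/(-7 + 48) = 1/41 ≈ 0.024390)
H*V = 60*(1/41) = 60/41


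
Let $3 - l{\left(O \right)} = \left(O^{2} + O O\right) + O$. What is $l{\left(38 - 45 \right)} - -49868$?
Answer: $49780$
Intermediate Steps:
$l{\left(O \right)} = 3 - O - 2 O^{2}$ ($l{\left(O \right)} = 3 - \left(\left(O^{2} + O O\right) + O\right) = 3 - \left(\left(O^{2} + O^{2}\right) + O\right) = 3 - \left(2 O^{2} + O\right) = 3 - \left(O + 2 O^{2}\right) = 3 - O - 2 O^{2}$)
$l{\left(38 - 45 \right)} - -49868 = \left(3 - \left(38 - 45\right) - 2 \left(38 - 45\right)^{2}\right) - -49868 = \left(3 - \left(38 - 45\right) - 2 \left(38 - 45\right)^{2}\right) + 49868 = \left(3 - -7 - 2 \left(-7\right)^{2}\right) + 49868 = \left(3 + 7 - 98\right) + 49868 = -88 + 49868 = 49780$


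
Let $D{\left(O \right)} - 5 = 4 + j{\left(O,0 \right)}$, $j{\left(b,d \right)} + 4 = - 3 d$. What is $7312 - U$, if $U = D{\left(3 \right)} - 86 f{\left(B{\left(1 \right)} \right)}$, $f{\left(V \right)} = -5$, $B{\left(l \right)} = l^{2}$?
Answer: $6877$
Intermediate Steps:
$j{\left(b,d \right)} = -4 - 3 d$
$D{\left(O \right)} = 5$ ($D{\left(O \right)} = 5 + \left(4 - 4\right) = 5 + 0 = 5$)
$U = 435$ ($U = 5 - -430 = 5 + 430 = 435$)
$7312 - U = 7312 - 435 = 6877$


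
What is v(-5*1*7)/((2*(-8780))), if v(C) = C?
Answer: 7/3512 ≈ 0.0019932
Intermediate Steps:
v(-5*1*7)/((2*(-8780))) = (-5*1*7)/((2*(-8780))) = -5*7/(-17560) = -35*(-1/17560) = 7/3512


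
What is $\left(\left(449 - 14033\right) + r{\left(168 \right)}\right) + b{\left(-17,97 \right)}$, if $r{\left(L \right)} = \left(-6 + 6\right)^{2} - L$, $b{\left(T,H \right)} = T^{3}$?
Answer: $-18665$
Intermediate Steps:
$r{\left(L \right)} = - L$ ($r{\left(L \right)} = 0^{2} - L = 0 - L = - L$)
$\left(\left(449 - 14033\right) + r{\left(168 \right)}\right) + b{\left(-17,97 \right)} = \left(\left(449 - 14033\right) - 168\right) + \left(-17\right)^{3} = \left(\left(449 - 14033\right) - 168\right) - 4913 = \left(-13584 - 168\right) - 4913 = -13752 - 4913 = -18665$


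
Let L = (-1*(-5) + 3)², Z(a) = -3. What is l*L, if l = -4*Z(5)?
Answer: 768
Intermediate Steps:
L = 64 (L = (5 + 3)² = 8² = 64)
l = 12 (l = -4*(-3) = 12)
l*L = 12*64 = 768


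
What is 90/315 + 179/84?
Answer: 29/12 ≈ 2.4167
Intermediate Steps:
90/315 + 179/84 = 90*(1/315) + 179*(1/84) = 2/7 + 179/84 = 29/12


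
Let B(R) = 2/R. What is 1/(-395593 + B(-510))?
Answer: -255/100876216 ≈ -2.5278e-6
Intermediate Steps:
1/(-395593 + B(-510)) = 1/(-395593 + 2/(-510)) = 1/(-395593 + 2*(-1/510)) = 1/(-395593 - 1/255) = 1/(-100876216/255) = -255/100876216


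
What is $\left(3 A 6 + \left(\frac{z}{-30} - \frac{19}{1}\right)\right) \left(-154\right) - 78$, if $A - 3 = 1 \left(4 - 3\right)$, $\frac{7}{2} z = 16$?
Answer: $- \frac{123248}{15} \approx -8216.5$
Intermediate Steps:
$z = \frac{32}{7}$ ($z = \frac{2}{7} \cdot 16 = \frac{32}{7} \approx 4.5714$)
$A = 4$ ($A = 3 + 1 \left(4 - 3\right) = 3 + 1 \cdot 1 = 3 + 1 = 4$)
$\left(3 A 6 + \left(\frac{z}{-30} - \frac{19}{1}\right)\right) \left(-154\right) - 78 = \left(3 \cdot 4 \cdot 6 + \left(\frac{32}{7 \left(-30\right)} - \frac{19}{1}\right)\right) \left(-154\right) - 78 = \left(12 \cdot 6 + \left(\frac{32}{7} \left(- \frac{1}{30}\right) - 19\right)\right) \left(-154\right) - 78 = \left(72 - \frac{2011}{105}\right) \left(-154\right) - 78 = \frac{5549}{105} \left(-154\right) - 78 = - \frac{122078}{15} - 78 = - \frac{123248}{15}$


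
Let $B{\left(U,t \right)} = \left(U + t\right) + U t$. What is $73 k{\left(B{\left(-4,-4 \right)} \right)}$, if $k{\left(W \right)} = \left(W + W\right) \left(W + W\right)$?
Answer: $18688$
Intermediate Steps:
$B{\left(U,t \right)} = U + t + U t$
$k{\left(W \right)} = 4 W^{2}$ ($k{\left(W \right)} = 2 W 2 W = 4 W^{2}$)
$73 k{\left(B{\left(-4,-4 \right)} \right)} = 73 \cdot 4 \left(-4 - 4 - -16\right)^{2} = 73 \cdot 4 \left(-4 - 4 + 16\right)^{2} = 73 \cdot 4 \cdot 8^{2} = 73 \cdot 4 \cdot 64 = 73 \cdot 256 = 18688$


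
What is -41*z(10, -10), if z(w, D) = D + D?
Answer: 820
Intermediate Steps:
z(w, D) = 2*D
-41*z(10, -10) = -82*(-10) = -41*(-20) = 820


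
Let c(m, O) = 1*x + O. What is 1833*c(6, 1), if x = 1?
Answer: 3666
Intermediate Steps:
c(m, O) = 1 + O (c(m, O) = 1*1 + O = 1 + O)
1833*c(6, 1) = 1833*(1 + 1) = 1833*2 = 3666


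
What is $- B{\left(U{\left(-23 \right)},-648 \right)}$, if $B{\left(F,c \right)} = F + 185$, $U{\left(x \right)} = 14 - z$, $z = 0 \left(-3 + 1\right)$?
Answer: $-199$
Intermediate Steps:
$z = 0$ ($z = 0 \left(-2\right) = 0$)
$U{\left(x \right)} = 14$ ($U{\left(x \right)} = 14 - 0 = 14 + 0 = 14$)
$B{\left(F,c \right)} = 185 + F$
$- B{\left(U{\left(-23 \right)},-648 \right)} = - (185 + 14) = \left(-1\right) 199 = -199$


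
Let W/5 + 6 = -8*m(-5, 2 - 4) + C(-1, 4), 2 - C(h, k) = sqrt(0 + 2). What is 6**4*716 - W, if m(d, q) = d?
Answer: 927756 + 5*sqrt(2) ≈ 9.2776e+5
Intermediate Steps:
C(h, k) = 2 - sqrt(2) (C(h, k) = 2 - sqrt(0 + 2) = 2 - sqrt(2))
W = 180 - 5*sqrt(2) (W = -30 + 5*(-8*(-5) + (2 - sqrt(2))) = -30 + 5*(40 + (2 - sqrt(2))) = -30 + 5*(42 - sqrt(2)) = -30 + (210 - 5*sqrt(2)) = 180 - 5*sqrt(2) ≈ 172.93)
6**4*716 - W = 6**4*716 - (180 - 5*sqrt(2)) = 1296*716 + (-180 + 5*sqrt(2)) = 927936 + (-180 + 5*sqrt(2)) = 927756 + 5*sqrt(2)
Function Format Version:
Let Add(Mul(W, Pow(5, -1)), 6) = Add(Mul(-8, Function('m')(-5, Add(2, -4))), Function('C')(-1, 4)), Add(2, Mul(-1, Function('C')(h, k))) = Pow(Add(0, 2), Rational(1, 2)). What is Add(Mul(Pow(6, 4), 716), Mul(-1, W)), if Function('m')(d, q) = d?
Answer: Add(927756, Mul(5, Pow(2, Rational(1, 2)))) ≈ 9.2776e+5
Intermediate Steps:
Function('C')(h, k) = Add(2, Mul(-1, Pow(2, Rational(1, 2)))) (Function('C')(h, k) = Add(2, Mul(-1, Pow(Add(0, 2), Rational(1, 2)))) = Add(2, Mul(-1, Pow(2, Rational(1, 2)))))
W = Add(180, Mul(-5, Pow(2, Rational(1, 2)))) (W = Add(-30, Mul(5, Add(Mul(-8, -5), Add(2, Mul(-1, Pow(2, Rational(1, 2))))))) = Add(-30, Mul(5, Add(40, Add(2, Mul(-1, Pow(2, Rational(1, 2))))))) = Add(-30, Mul(5, Add(42, Mul(-1, Pow(2, Rational(1, 2)))))) = Add(-30, Add(210, Mul(-5, Pow(2, Rational(1, 2))))) = Add(180, Mul(-5, Pow(2, Rational(1, 2)))) ≈ 172.93)
Add(Mul(Pow(6, 4), 716), Mul(-1, W)) = Add(Mul(Pow(6, 4), 716), Mul(-1, Add(180, Mul(-5, Pow(2, Rational(1, 2)))))) = Add(Mul(1296, 716), Add(-180, Mul(5, Pow(2, Rational(1, 2))))) = Add(927936, Add(-180, Mul(5, Pow(2, Rational(1, 2))))) = Add(927756, Mul(5, Pow(2, Rational(1, 2))))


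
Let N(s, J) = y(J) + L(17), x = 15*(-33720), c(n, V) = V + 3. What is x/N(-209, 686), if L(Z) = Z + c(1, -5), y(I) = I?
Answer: -505800/701 ≈ -721.54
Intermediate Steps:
c(n, V) = 3 + V
L(Z) = -2 + Z (L(Z) = Z + (3 - 5) = Z - 2 = -2 + Z)
x = -505800
N(s, J) = 15 + J (N(s, J) = J + (-2 + 17) = J + 15 = 15 + J)
x/N(-209, 686) = -505800/(15 + 686) = -505800/701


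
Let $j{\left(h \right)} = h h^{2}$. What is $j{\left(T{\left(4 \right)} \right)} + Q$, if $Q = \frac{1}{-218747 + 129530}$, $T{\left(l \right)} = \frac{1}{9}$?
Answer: $\frac{9832}{7226577} \approx 0.0013605$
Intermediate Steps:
$T{\left(l \right)} = \frac{1}{9}$
$Q = - \frac{1}{89217}$ ($Q = \frac{1}{-89217} = - \frac{1}{89217} \approx -1.1209 \cdot 10^{-5}$)
$j{\left(h \right)} = h^{3}$
$j{\left(T{\left(4 \right)} \right)} + Q = \left(\frac{1}{9}\right)^{3} - \frac{1}{89217} = \frac{1}{729} - \frac{1}{89217} = \frac{9832}{7226577}$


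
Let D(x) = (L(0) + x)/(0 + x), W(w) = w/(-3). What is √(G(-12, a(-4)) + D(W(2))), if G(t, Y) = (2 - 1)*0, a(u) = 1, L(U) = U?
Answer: 1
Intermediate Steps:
G(t, Y) = 0 (G(t, Y) = 1*0 = 0)
W(w) = -w/3 (W(w) = w*(-⅓) = -w/3)
D(x) = 1 (D(x) = (0 + x)/(0 + x) = x/x = 1)
√(G(-12, a(-4)) + D(W(2))) = √(0 + 1) = √1 = 1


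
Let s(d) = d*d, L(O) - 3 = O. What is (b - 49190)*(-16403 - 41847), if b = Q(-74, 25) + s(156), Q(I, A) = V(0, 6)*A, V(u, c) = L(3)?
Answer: 1439008000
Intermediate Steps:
L(O) = 3 + O
s(d) = d²
V(u, c) = 6 (V(u, c) = 3 + 3 = 6)
Q(I, A) = 6*A
b = 24486 (b = 6*25 + 156² = 150 + 24336 = 24486)
(b - 49190)*(-16403 - 41847) = (24486 - 49190)*(-16403 - 41847) = -24704*(-58250) = 1439008000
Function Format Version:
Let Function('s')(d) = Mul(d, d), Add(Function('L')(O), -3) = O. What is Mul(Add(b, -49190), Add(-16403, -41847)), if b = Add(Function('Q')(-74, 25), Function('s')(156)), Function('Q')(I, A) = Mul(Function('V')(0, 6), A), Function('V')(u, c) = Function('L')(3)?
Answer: 1439008000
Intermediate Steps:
Function('L')(O) = Add(3, O)
Function('s')(d) = Pow(d, 2)
Function('V')(u, c) = 6 (Function('V')(u, c) = Add(3, 3) = 6)
Function('Q')(I, A) = Mul(6, A)
b = 24486 (b = Add(Mul(6, 25), Pow(156, 2)) = Add(150, 24336) = 24486)
Mul(Add(b, -49190), Add(-16403, -41847)) = Mul(Add(24486, -49190), Add(-16403, -41847)) = Mul(-24704, -58250) = 1439008000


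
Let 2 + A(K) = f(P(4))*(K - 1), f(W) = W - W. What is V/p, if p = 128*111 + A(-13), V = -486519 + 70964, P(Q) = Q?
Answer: -415555/14206 ≈ -29.252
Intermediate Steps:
f(W) = 0
A(K) = -2 (A(K) = -2 + 0*(K - 1) = -2 + 0*(-1 + K) = -2 + 0 = -2)
V = -415555
p = 14206 (p = 128*111 - 2 = 14208 - 2 = 14206)
V/p = -415555/14206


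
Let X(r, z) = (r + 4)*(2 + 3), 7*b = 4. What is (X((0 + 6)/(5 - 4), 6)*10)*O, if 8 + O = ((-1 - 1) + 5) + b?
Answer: -15500/7 ≈ -2214.3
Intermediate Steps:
b = 4/7 (b = (⅐)*4 = 4/7 ≈ 0.57143)
X(r, z) = 20 + 5*r (X(r, z) = (4 + r)*5 = 20 + 5*r)
O = -31/7 (O = -8 + (((-1 - 1) + 5) + 4/7) = -8 + ((-2 + 5) + 4/7) = -8 + (3 + 4/7) = -8 + 25/7 = -31/7 ≈ -4.4286)
(X((0 + 6)/(5 - 4), 6)*10)*O = ((20 + 5*((0 + 6)/(5 - 4)))*10)*(-31/7) = ((20 + 5*(6/1))*10)*(-31/7) = ((20 + 5*(6*1))*10)*(-31/7) = ((20 + 5*6)*10)*(-31/7) = ((20 + 30)*10)*(-31/7) = (50*10)*(-31/7) = 500*(-31/7) = -15500/7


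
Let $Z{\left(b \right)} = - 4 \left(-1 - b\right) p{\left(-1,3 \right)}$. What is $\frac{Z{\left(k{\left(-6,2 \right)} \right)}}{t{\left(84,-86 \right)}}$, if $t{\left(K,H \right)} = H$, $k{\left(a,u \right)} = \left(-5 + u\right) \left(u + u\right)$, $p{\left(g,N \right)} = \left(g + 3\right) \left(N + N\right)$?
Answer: $\frac{264}{43} \approx 6.1395$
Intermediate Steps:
$p{\left(g,N \right)} = 2 N \left(3 + g\right)$ ($p{\left(g,N \right)} = \left(3 + g\right) 2 N = 2 N \left(3 + g\right)$)
$k{\left(a,u \right)} = 2 u \left(-5 + u\right)$ ($k{\left(a,u \right)} = \left(-5 + u\right) 2 u = 2 u \left(-5 + u\right)$)
$Z{\left(b \right)} = 48 + 48 b$ ($Z{\left(b \right)} = - 4 \left(-1 - b\right) 2 \cdot 3 \left(3 - 1\right) = \left(4 + 4 b\right) 2 \cdot 3 \cdot 2 = \left(4 + 4 b\right) 12 = 48 + 48 b$)
$\frac{Z{\left(k{\left(-6,2 \right)} \right)}}{t{\left(84,-86 \right)}} = \frac{48 + 48 \cdot 2 \cdot 2 \left(-5 + 2\right)}{-86} = \left(48 + 48 \cdot 2 \cdot 2 \left(-3\right)\right) \left(- \frac{1}{86}\right) = \left(48 + 48 \left(-12\right)\right) \left(- \frac{1}{86}\right) = \left(48 - 576\right) \left(- \frac{1}{86}\right) = \left(-528\right) \left(- \frac{1}{86}\right) = \frac{264}{43}$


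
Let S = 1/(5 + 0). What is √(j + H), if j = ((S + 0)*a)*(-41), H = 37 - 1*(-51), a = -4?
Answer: 2*√755/5 ≈ 10.991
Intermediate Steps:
S = ⅕ (S = 1/5 = ⅕ ≈ 0.20000)
H = 88 (H = 37 + 51 = 88)
j = 164/5 (j = ((⅕ + 0)*(-4))*(-41) = ((⅕)*(-4))*(-41) = -⅘*(-41) = 164/5 ≈ 32.800)
√(j + H) = √(164/5 + 88) = √(604/5) = 2*√755/5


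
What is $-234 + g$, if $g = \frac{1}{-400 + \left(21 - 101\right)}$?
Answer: $- \frac{112321}{480} \approx -234.0$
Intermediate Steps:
$g = - \frac{1}{480}$ ($g = \frac{1}{-400 - 80} = \frac{1}{-480} = - \frac{1}{480} \approx -0.0020833$)
$-234 + g = -234 - \frac{1}{480} = - \frac{112321}{480}$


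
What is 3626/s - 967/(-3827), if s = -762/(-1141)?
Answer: 7917026918/1458087 ≈ 5429.7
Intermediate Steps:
s = 762/1141 (s = -762*(-1/1141) = 762/1141 ≈ 0.66784)
3626/s - 967/(-3827) = 3626/(762/1141) - 967/(-3827) = 3626*(1141/762) - 967*(-1/3827) = 2068633/381 + 967/3827 = 7917026918/1458087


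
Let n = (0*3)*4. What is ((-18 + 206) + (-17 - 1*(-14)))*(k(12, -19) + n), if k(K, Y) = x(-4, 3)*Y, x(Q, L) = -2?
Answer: 7030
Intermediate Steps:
k(K, Y) = -2*Y
n = 0 (n = 0*4 = 0)
((-18 + 206) + (-17 - 1*(-14)))*(k(12, -19) + n) = ((-18 + 206) + (-17 - 1*(-14)))*(-2*(-19) + 0) = (188 + (-17 + 14))*(38 + 0) = (188 - 3)*38 = 185*38 = 7030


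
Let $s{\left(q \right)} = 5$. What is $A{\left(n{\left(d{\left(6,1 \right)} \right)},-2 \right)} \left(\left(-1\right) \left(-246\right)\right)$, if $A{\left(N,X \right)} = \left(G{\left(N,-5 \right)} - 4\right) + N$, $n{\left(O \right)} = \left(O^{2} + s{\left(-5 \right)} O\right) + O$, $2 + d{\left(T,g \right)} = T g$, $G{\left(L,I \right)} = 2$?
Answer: $9348$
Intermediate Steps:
$d{\left(T,g \right)} = -2 + T g$
$n{\left(O \right)} = O^{2} + 6 O$ ($n{\left(O \right)} = \left(O^{2} + 5 O\right) + O = O^{2} + 6 O$)
$A{\left(N,X \right)} = -2 + N$ ($A{\left(N,X \right)} = \left(2 - 4\right) + N = -2 + N$)
$A{\left(n{\left(d{\left(6,1 \right)} \right)},-2 \right)} \left(\left(-1\right) \left(-246\right)\right) = \left(-2 + \left(-2 + 6 \cdot 1\right) \left(6 + \left(-2 + 6 \cdot 1\right)\right)\right) \left(\left(-1\right) \left(-246\right)\right) = \left(-2 + \left(-2 + 6\right) \left(6 + \left(-2 + 6\right)\right)\right) 246 = \left(-2 + 4 \left(6 + 4\right)\right) 246 = \left(-2 + 4 \cdot 10\right) 246 = \left(-2 + 40\right) 246 = 38 \cdot 246 = 9348$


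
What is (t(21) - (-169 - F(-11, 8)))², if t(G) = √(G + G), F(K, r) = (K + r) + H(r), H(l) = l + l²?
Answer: (238 + √42)² ≈ 59771.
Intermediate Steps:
F(K, r) = K + r + r*(1 + r) (F(K, r) = (K + r) + r*(1 + r) = K + r + r*(1 + r))
t(G) = √2*√G (t(G) = √(2*G) = √2*√G)
(t(21) - (-169 - F(-11, 8)))² = (√2*√21 - (-169 - (-11 + 8 + 8*(1 + 8))))² = (√42 - (-169 - (-11 + 8 + 8*9)))² = (√42 - (-169 - (-11 + 8 + 72)))² = (√42 - (-169 - 1*69))² = (√42 - (-169 - 69))² = (√42 - 1*(-238))² = (√42 + 238)² = (238 + √42)²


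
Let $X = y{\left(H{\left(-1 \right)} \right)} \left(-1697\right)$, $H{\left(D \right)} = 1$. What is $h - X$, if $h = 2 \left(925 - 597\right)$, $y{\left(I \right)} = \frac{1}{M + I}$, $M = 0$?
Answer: $2353$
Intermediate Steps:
$y{\left(I \right)} = \frac{1}{I}$ ($y{\left(I \right)} = \frac{1}{0 + I} = \frac{1}{I}$)
$h = 656$ ($h = 2 \left(925 - 597\right) = 2 \cdot 328 = 656$)
$X = -1697$ ($X = 1^{-1} \left(-1697\right) = 1 \left(-1697\right) = -1697$)
$h - X = 656 - -1697 = 656 + 1697 = 2353$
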